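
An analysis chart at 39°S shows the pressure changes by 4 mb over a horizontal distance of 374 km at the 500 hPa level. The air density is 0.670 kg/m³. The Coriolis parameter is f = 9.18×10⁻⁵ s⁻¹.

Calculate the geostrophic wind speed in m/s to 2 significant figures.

17 m/s

Pressure gradient: |∂P/∂n| = 400 Pa / 374000 m = 1.07×10⁻³ Pa/m
Geostrophic balance (pressure-gradient force = Coriolis force):
V_g = (1/(fρ)) |∂P/∂n| = 1.07×10⁻³ / (9.18×10⁻⁵ × 0.670) = 17.4 m/s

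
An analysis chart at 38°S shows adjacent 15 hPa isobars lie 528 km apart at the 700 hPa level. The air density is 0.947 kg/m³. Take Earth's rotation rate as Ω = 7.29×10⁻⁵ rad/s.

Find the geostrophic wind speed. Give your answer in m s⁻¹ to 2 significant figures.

33 m s⁻¹

Coriolis parameter at 38°S:
f = 2Ω sin φ = 2 × 7.29×10⁻⁵ × sin 38° = 8.98×10⁻⁵ s⁻¹
Pressure gradient: |∂P/∂n| = 1500 Pa / 528000 m = 2.84×10⁻³ Pa/m
Geostrophic balance (pressure-gradient force = Coriolis force):
V_g = (1/(fρ)) |∂P/∂n| = 2.84×10⁻³ / (8.98×10⁻⁵ × 0.947) = 33.4 m/s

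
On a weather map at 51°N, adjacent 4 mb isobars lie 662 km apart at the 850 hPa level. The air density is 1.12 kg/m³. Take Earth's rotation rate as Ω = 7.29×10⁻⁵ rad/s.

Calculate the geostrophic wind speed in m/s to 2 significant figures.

Coriolis parameter at 51°N:
f = 2Ω sin φ = 2 × 7.29×10⁻⁵ × sin 51° = 1.13×10⁻⁴ s⁻¹
Pressure gradient: |∂P/∂n| = 400 Pa / 662000 m = 6.04×10⁻⁴ Pa/m
Geostrophic balance (pressure-gradient force = Coriolis force):
V_g = (1/(fρ)) |∂P/∂n| = 6.04×10⁻⁴ / (1.13×10⁻⁴ × 1.12) = 4.76 m/s

4.8 m/s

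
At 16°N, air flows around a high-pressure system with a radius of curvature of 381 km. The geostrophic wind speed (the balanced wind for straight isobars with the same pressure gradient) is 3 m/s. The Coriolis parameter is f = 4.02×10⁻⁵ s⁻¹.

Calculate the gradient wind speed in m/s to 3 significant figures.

4.09 m/s

Around a high, pressure-gradient force acts outward with centrifugal, so Coriolis balances both:
fV = (1/ρ)|∂P/∂n| + V²/R  →  V² − fR·V + fR·V_g = 0
With fR = 4.02×10⁻⁵ × 381×10³ m = 15.3 m/s:
V = [fR − √((fR)² − 4 fR V_g)]/2 = [15.3 − √(15.3² − 4×15.3×3)]/2 = 4.09 m/s
Supergeostrophic (V > V_g = 3 m/s), as expected around a high.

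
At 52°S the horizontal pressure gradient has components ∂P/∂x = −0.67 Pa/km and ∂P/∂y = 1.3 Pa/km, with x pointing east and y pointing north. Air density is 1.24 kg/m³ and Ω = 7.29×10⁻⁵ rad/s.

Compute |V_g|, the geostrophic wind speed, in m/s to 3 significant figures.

10.3 m/s

Coriolis parameter at 52°S:
f = 2Ω sin φ = 2 × 7.29×10⁻⁵ × sin 52° = 1.15×10⁻⁴ s⁻¹
In the Southern Hemisphere f is negative: f = −1.15×10⁻⁴ s⁻¹.
Component geostrophic relations (x east, y north):
u_g = −(1/(fρ)) ∂P/∂y,  v_g = (1/(fρ)) ∂P/∂x
u_g = −(1.3×10⁻³)/(−1.15×10⁻⁴ × 1.24) = 9.12 m/s;  v_g = (−0.67×10⁻³)/(−1.15×10⁻⁴ × 1.24) = 4.70 m/s
|V_g| = √(u_g² + v_g²) = 10.3 m/s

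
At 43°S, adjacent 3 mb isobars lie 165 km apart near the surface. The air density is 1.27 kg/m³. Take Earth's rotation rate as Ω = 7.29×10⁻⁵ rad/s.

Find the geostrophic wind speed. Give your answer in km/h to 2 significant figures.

Coriolis parameter at 43°S:
f = 2Ω sin φ = 2 × 7.29×10⁻⁵ × sin 43° = 9.94×10⁻⁵ s⁻¹
Pressure gradient: |∂P/∂n| = 300 Pa / 165000 m = 1.82×10⁻³ Pa/m
Geostrophic balance (pressure-gradient force = Coriolis force):
V_g = (1/(fρ)) |∂P/∂n| = 1.82×10⁻³ / (9.94×10⁻⁵ × 1.27) = 14.4 m/s
Converting: 14.4 m/s × 3.6 = 52 km/h

52 km/h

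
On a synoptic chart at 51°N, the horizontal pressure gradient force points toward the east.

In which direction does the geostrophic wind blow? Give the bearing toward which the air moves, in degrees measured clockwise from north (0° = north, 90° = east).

180°

The pressure-gradient force points toward the east (bearing 090°).
Geostrophic balance: in the Northern Hemisphere the Coriolis force deflects motion to the right, so the geostrophic wind blows 90° to the right of the pressure-gradient force (low pressure on the left).
Rotating 090° by 90° clockwise gives 180° — the wind blows toward the south.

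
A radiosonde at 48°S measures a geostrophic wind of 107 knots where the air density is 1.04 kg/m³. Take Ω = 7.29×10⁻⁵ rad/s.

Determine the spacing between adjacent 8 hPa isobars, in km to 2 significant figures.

130 km

Coriolis parameter at 48°S:
f = 2Ω sin φ = 2 × 7.29×10⁻⁵ × sin 48° = 1.08×10⁻⁴ s⁻¹
Wind speed in SI: 107 knots = 55.0 m/s
Geostrophic balance rearranged: |∂P/∂n| = f ρ V_g
|∂P/∂n| = 1.08×10⁻⁴ × 1.04 × 55.0 = 6.20×10⁻³ Pa/m
Isobar spacing: Δn = ΔP/|∂P/∂n| = 800 Pa / 6.20×10⁻³ Pa/m = 128974 m ≈ 130 km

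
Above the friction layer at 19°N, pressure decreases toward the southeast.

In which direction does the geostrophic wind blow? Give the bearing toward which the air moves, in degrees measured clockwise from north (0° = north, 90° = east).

The pressure-gradient force points toward the southeast (bearing 135°).
Geostrophic balance: in the Northern Hemisphere the Coriolis force deflects motion to the right, so the geostrophic wind blows 90° to the right of the pressure-gradient force (low pressure on the left).
Rotating 135° by 90° clockwise gives 225° — the wind blows toward the southwest.

225°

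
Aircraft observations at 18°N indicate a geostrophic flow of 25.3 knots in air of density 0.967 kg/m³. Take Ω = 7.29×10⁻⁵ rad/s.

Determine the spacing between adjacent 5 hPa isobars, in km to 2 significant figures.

880 km

Coriolis parameter at 18°N:
f = 2Ω sin φ = 2 × 7.29×10⁻⁵ × sin 18° = 4.51×10⁻⁵ s⁻¹
Wind speed in SI: 25.3 knots = 13.0 m/s
Geostrophic balance rearranged: |∂P/∂n| = f ρ V_g
|∂P/∂n| = 4.51×10⁻⁵ × 0.967 × 13.0 = 5.67×10⁻⁴ Pa/m
Isobar spacing: Δn = ΔP/|∂P/∂n| = 500 Pa / 5.67×10⁻⁴ Pa/m = 881749 m ≈ 880 km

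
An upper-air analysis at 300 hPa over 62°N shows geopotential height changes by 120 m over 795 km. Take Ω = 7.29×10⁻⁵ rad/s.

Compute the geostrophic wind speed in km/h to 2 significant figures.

Coriolis parameter at 62°N:
f = 2Ω sin φ = 2 × 7.29×10⁻⁵ × sin 62° = 1.29×10⁻⁴ s⁻¹
Height gradient: |∂Z/∂n| = 120 m / 795000 m = 1.51×10⁻⁴
On a pressure surface, geostrophic balance gives V_g = (g/f)|∂Z/∂n|:
V_g = 9.81 × 1.51×10⁻⁴ / 1.29×10⁻⁴ = 11.5 m/s
Converting: 11.5 m/s × 3.6 = 41 km/h

41 km/h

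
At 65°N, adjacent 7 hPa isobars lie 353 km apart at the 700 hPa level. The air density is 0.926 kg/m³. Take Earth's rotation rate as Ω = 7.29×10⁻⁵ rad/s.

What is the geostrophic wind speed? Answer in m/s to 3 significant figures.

Coriolis parameter at 65°N:
f = 2Ω sin φ = 2 × 7.29×10⁻⁵ × sin 65° = 1.32×10⁻⁴ s⁻¹
Pressure gradient: |∂P/∂n| = 700 Pa / 353000 m = 1.98×10⁻³ Pa/m
Geostrophic balance (pressure-gradient force = Coriolis force):
V_g = (1/(fρ)) |∂P/∂n| = 1.98×10⁻³ / (1.32×10⁻⁴ × 0.926) = 16.2 m/s

16.2 m/s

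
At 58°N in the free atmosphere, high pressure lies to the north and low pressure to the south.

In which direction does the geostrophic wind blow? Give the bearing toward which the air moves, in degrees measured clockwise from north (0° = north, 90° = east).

The pressure-gradient force points toward the south (bearing 180°).
Geostrophic balance: in the Northern Hemisphere the Coriolis force deflects motion to the right, so the geostrophic wind blows 90° to the right of the pressure-gradient force (low pressure on the left).
Rotating 180° by 90° clockwise gives 270° — the wind blows toward the west.

270°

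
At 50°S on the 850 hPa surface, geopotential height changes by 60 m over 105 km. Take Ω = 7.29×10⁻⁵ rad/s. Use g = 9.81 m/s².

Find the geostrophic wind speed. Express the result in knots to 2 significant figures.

98 knots

Coriolis parameter at 50°S:
f = 2Ω sin φ = 2 × 7.29×10⁻⁵ × sin 50° = 1.12×10⁻⁴ s⁻¹
Height gradient: |∂Z/∂n| = 60 m / 105000 m = 5.71×10⁻⁴
On a pressure surface, geostrophic balance gives V_g = (g/f)|∂Z/∂n|:
V_g = 9.81 × 5.71×10⁻⁴ / 1.12×10⁻⁴ = 50.2 m/s
Converting: 50.2 m/s × 1.944 = 98 knots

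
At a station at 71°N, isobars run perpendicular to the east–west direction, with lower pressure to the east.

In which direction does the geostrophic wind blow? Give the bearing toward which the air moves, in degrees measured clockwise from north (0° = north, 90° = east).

The pressure-gradient force points toward the east (bearing 090°).
Geostrophic balance: in the Northern Hemisphere the Coriolis force deflects motion to the right, so the geostrophic wind blows 90° to the right of the pressure-gradient force (low pressure on the left).
Rotating 090° by 90° clockwise gives 180° — the wind blows toward the south.

180°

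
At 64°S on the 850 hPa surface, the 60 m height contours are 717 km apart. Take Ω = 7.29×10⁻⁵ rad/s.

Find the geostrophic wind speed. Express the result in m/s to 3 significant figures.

6.26 m/s

Coriolis parameter at 64°S:
f = 2Ω sin φ = 2 × 7.29×10⁻⁵ × sin 64° = 1.31×10⁻⁴ s⁻¹
Height gradient: |∂Z/∂n| = 60 m / 717000 m = 8.37×10⁻⁵
On a pressure surface, geostrophic balance gives V_g = (g/f)|∂Z/∂n|:
V_g = 9.81 × 8.37×10⁻⁵ / 1.31×10⁻⁴ = 6.26 m/s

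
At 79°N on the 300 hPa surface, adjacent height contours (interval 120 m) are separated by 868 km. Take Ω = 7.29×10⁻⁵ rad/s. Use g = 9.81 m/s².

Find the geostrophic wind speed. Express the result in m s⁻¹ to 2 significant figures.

Coriolis parameter at 79°N:
f = 2Ω sin φ = 2 × 7.29×10⁻⁵ × sin 79° = 1.43×10⁻⁴ s⁻¹
Height gradient: |∂Z/∂n| = 120 m / 868000 m = 1.38×10⁻⁴
On a pressure surface, geostrophic balance gives V_g = (g/f)|∂Z/∂n|:
V_g = 9.81 × 1.38×10⁻⁴ / 1.43×10⁻⁴ = 9.48 m/s

9.5 m s⁻¹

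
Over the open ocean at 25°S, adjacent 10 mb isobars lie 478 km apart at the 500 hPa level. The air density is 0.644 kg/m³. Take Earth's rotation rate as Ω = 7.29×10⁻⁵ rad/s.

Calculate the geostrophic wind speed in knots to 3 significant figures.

102 knots

Coriolis parameter at 25°S:
f = 2Ω sin φ = 2 × 7.29×10⁻⁵ × sin 25° = 6.16×10⁻⁵ s⁻¹
Pressure gradient: |∂P/∂n| = 1000 Pa / 478000 m = 2.09×10⁻³ Pa/m
Geostrophic balance (pressure-gradient force = Coriolis force):
V_g = (1/(fρ)) |∂P/∂n| = 2.09×10⁻³ / (6.16×10⁻⁵ × 0.644) = 52.7 m/s
Converting: 52.7 m/s × 1.944 = 102 knots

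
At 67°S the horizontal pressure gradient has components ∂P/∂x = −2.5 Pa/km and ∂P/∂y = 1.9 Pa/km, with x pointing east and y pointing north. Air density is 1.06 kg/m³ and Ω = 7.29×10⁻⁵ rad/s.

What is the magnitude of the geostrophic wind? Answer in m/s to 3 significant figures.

Coriolis parameter at 67°S:
f = 2Ω sin φ = 2 × 7.29×10⁻⁵ × sin 67° = 1.34×10⁻⁴ s⁻¹
In the Southern Hemisphere f is negative: f = −1.34×10⁻⁴ s⁻¹.
Component geostrophic relations (x east, y north):
u_g = −(1/(fρ)) ∂P/∂y,  v_g = (1/(fρ)) ∂P/∂x
u_g = −(1.9×10⁻³)/(−1.34×10⁻⁴ × 1.06) = 13.4 m/s;  v_g = (−2.5×10⁻³)/(−1.34×10⁻⁴ × 1.06) = 17.6 m/s
|V_g| = √(u_g² + v_g²) = 22.1 m/s

22.1 m/s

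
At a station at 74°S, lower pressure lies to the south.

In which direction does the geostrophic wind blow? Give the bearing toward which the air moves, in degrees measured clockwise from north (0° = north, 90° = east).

090°

The pressure-gradient force points toward the south (bearing 180°).
Geostrophic balance: in the Southern Hemisphere the Coriolis force deflects motion to the left, so the geostrophic wind blows 90° to the left of the pressure-gradient force (low pressure on the right).
Rotating 180° by 90° counterclockwise gives 090° — the wind blows toward the east.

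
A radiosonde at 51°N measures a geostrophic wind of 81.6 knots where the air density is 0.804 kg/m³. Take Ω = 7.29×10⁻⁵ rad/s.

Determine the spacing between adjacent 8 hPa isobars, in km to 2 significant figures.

210 km

Coriolis parameter at 51°N:
f = 2Ω sin φ = 2 × 7.29×10⁻⁵ × sin 51° = 1.13×10⁻⁴ s⁻¹
Wind speed in SI: 81.6 knots = 42.0 m/s
Geostrophic balance rearranged: |∂P/∂n| = f ρ V_g
|∂P/∂n| = 1.13×10⁻⁴ × 0.804 × 42.0 = 3.82×10⁻³ Pa/m
Isobar spacing: Δn = ΔP/|∂P/∂n| = 800 Pa / 3.82×10⁻³ Pa/m = 209192 m ≈ 210 km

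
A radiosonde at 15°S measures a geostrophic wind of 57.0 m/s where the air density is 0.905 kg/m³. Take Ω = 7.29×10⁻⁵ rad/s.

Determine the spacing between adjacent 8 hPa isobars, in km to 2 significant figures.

410 km

Coriolis parameter at 15°S:
f = 2Ω sin φ = 2 × 7.29×10⁻⁵ × sin 15° = 3.77×10⁻⁵ s⁻¹
Geostrophic balance rearranged: |∂P/∂n| = f ρ V_g
|∂P/∂n| = 3.77×10⁻⁵ × 0.905 × 57.0 = 1.95×10⁻³ Pa/m
Isobar spacing: Δn = ΔP/|∂P/∂n| = 800 Pa / 1.95×10⁻³ Pa/m = 410973 m ≈ 410 km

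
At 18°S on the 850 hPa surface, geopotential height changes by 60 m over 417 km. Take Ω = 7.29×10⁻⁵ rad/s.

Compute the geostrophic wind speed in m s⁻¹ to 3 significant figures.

Coriolis parameter at 18°S:
f = 2Ω sin φ = 2 × 7.29×10⁻⁵ × sin 18° = 4.51×10⁻⁵ s⁻¹
Height gradient: |∂Z/∂n| = 60 m / 417000 m = 1.44×10⁻⁴
On a pressure surface, geostrophic balance gives V_g = (g/f)|∂Z/∂n|:
V_g = 9.81 × 1.44×10⁻⁴ / 4.51×10⁻⁵ = 31.3 m/s

31.3 m s⁻¹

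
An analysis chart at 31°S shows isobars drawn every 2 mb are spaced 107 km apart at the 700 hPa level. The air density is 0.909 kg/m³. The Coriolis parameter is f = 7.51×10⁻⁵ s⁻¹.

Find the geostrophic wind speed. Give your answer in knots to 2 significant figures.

Pressure gradient: |∂P/∂n| = 200 Pa / 107000 m = 1.87×10⁻³ Pa/m
Geostrophic balance (pressure-gradient force = Coriolis force):
V_g = (1/(fρ)) |∂P/∂n| = 1.87×10⁻³ / (7.51×10⁻⁵ × 0.909) = 27.4 m/s
Converting: 27.4 m/s × 1.944 = 53 knots

53 knots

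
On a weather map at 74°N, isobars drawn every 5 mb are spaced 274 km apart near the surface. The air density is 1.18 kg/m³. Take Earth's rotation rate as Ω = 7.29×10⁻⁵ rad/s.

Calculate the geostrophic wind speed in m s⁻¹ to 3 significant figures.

Coriolis parameter at 74°N:
f = 2Ω sin φ = 2 × 7.29×10⁻⁵ × sin 74° = 1.40×10⁻⁴ s⁻¹
Pressure gradient: |∂P/∂n| = 500 Pa / 274000 m = 1.82×10⁻³ Pa/m
Geostrophic balance (pressure-gradient force = Coriolis force):
V_g = (1/(fρ)) |∂P/∂n| = 1.82×10⁻³ / (1.40×10⁻⁴ × 1.18) = 11.0 m/s

11.0 m s⁻¹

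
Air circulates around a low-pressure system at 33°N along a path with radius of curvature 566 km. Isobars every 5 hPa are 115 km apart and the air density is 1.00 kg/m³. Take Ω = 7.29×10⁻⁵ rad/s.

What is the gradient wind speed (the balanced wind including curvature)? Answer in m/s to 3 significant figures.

32.0 m/s

Coriolis parameter at 33°N:
f = 2Ω sin φ = 2 × 7.29×10⁻⁵ × sin 33° = 7.94×10⁻⁵ s⁻¹
Pressure gradient: |∂P/∂n| = 500 Pa / 115000 m = 4.35×10⁻³ Pa/m
Geostrophic speed: V_g = |∂P/∂n|/(fρ) = 4.35×10⁻³/(7.94×10⁻⁵ × 1.00) = 54.8 m/s
Around a low, centrifugal force acts outward with Coriolis, so pressure-gradient force balances both:
(1/ρ)|∂P/∂n| = fV + V²/R  →  V² + fR·V − fR·V_g = 0
With fR = 7.94×10⁻⁵ × 566×10³ m = 44.9 m/s:
V = [−fR + √((fR)² + 4 fR V_g)]/2 = [−44.9 + √(44.9² + 4×44.9×54.8)]/2 = 32 m/s
Subgeostrophic (V < V_g = 54.8 m/s), as expected around a low.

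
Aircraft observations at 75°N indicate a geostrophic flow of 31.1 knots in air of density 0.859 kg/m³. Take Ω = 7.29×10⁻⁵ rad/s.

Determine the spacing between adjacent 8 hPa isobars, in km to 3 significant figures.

413 km

Coriolis parameter at 75°N:
f = 2Ω sin φ = 2 × 7.29×10⁻⁵ × sin 75° = 1.41×10⁻⁴ s⁻¹
Wind speed in SI: 31.1 knots = 16.0 m/s
Geostrophic balance rearranged: |∂P/∂n| = f ρ V_g
|∂P/∂n| = 1.41×10⁻⁴ × 0.859 × 16.0 = 1.94×10⁻³ Pa/m
Isobar spacing: Δn = ΔP/|∂P/∂n| = 800 Pa / 1.94×10⁻³ Pa/m = 413330 m ≈ 413 km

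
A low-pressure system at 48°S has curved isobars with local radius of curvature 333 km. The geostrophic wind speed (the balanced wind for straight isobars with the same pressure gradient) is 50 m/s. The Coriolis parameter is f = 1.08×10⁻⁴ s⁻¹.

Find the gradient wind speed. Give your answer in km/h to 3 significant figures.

Around a low, centrifugal force acts outward with Coriolis, so pressure-gradient force balances both:
(1/ρ)|∂P/∂n| = fV + V²/R  →  V² + fR·V − fR·V_g = 0
With fR = 1.08×10⁻⁴ × 333×10³ m = 36.0 m/s:
V = [−fR + √((fR)² + 4 fR V_g)]/2 = [−36.0 + √(36.0² + 4×36.0×50)]/2 = 28.1 m/s
Subgeostrophic (V < V_g = 50 m/s), as expected around a low.
Converting: 28.1 m/s × 3.6 = 101 km/h

101 km/h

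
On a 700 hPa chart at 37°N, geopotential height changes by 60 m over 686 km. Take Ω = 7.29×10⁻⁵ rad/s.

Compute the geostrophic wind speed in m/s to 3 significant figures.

9.78 m/s

Coriolis parameter at 37°N:
f = 2Ω sin φ = 2 × 7.29×10⁻⁵ × sin 37° = 8.77×10⁻⁵ s⁻¹
Height gradient: |∂Z/∂n| = 60 m / 686000 m = 8.75×10⁻⁵
On a pressure surface, geostrophic balance gives V_g = (g/f)|∂Z/∂n|:
V_g = 9.81 × 8.75×10⁻⁵ / 8.77×10⁻⁵ = 9.78 m/s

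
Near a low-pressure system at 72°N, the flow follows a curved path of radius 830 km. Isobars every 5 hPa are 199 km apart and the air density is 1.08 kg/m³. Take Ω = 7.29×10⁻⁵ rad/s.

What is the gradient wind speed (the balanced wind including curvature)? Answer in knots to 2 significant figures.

Coriolis parameter at 72°N:
f = 2Ω sin φ = 2 × 7.29×10⁻⁵ × sin 72° = 1.39×10⁻⁴ s⁻¹
Pressure gradient: |∂P/∂n| = 500 Pa / 199000 m = 2.51×10⁻³ Pa/m
Geostrophic speed: V_g = |∂P/∂n|/(fρ) = 2.51×10⁻³/(1.39×10⁻⁴ × 1.08) = 16.8 m/s
Around a low, centrifugal force acts outward with Coriolis, so pressure-gradient force balances both:
(1/ρ)|∂P/∂n| = fV + V²/R  →  V² + fR·V − fR·V_g = 0
With fR = 1.39×10⁻⁴ × 830×10³ m = 115 m/s:
V = [−fR + √((fR)² + 4 fR V_g)]/2 = [−115 + √(115² + 4×115×16.8)]/2 = 14.9 m/s
Subgeostrophic (V < V_g = 16.8 m/s), as expected around a low.
Converting: 14.9 m/s × 1.944 = 29 knots

29 knots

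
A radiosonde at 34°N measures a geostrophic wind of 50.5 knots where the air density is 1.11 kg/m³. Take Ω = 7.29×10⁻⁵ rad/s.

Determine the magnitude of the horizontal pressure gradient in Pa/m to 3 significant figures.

Coriolis parameter at 34°N:
f = 2Ω sin φ = 2 × 7.29×10⁻⁵ × sin 34° = 8.15×10⁻⁵ s⁻¹
Wind speed in SI: 50.5 knots = 26.0 m/s
Geostrophic balance rearranged: |∂P/∂n| = f ρ V_g
|∂P/∂n| = 8.15×10⁻⁵ × 1.11 × 26.0 = 2.35×10⁻³ Pa/m

2.35×10⁻³ Pa/m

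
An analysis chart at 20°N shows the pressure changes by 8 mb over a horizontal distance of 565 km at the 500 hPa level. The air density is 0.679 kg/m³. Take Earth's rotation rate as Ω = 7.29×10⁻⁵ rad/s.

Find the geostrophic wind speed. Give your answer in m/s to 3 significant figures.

41.8 m/s

Coriolis parameter at 20°N:
f = 2Ω sin φ = 2 × 7.29×10⁻⁵ × sin 20° = 4.99×10⁻⁵ s⁻¹
Pressure gradient: |∂P/∂n| = 800 Pa / 565000 m = 1.42×10⁻³ Pa/m
Geostrophic balance (pressure-gradient force = Coriolis force):
V_g = (1/(fρ)) |∂P/∂n| = 1.42×10⁻³ / (4.99×10⁻⁵ × 0.679) = 41.8 m/s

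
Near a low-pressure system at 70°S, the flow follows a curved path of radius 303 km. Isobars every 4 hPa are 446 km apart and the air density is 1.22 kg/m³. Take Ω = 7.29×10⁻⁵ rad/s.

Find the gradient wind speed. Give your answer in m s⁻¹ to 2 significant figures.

Coriolis parameter at 70°S:
f = 2Ω sin φ = 2 × 7.29×10⁻⁵ × sin 70° = 1.37×10⁻⁴ s⁻¹
Pressure gradient: |∂P/∂n| = 400 Pa / 446000 m = 8.97×10⁻⁴ Pa/m
Geostrophic speed: V_g = |∂P/∂n|/(fρ) = 8.97×10⁻⁴/(1.37×10⁻⁴ × 1.22) = 5.37 m/s
Around a low, centrifugal force acts outward with Coriolis, so pressure-gradient force balances both:
(1/ρ)|∂P/∂n| = fV + V²/R  →  V² + fR·V − fR·V_g = 0
With fR = 1.37×10⁻⁴ × 303×10³ m = 41.5 m/s:
V = [−fR + √((fR)² + 4 fR V_g)]/2 = [−41.5 + √(41.5² + 4×41.5×5.37)]/2 = 4.81 m/s
Subgeostrophic (V < V_g = 5.37 m/s), as expected around a low.

4.8 m s⁻¹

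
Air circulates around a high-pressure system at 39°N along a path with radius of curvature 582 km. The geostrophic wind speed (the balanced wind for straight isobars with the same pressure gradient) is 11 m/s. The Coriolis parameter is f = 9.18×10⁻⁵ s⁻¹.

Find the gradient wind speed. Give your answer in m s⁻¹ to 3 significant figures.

Around a high, pressure-gradient force acts outward with centrifugal, so Coriolis balances both:
fV = (1/ρ)|∂P/∂n| + V²/R  →  V² − fR·V + fR·V_g = 0
With fR = 9.18×10⁻⁵ × 582×10³ m = 53.4 m/s:
V = [fR − √((fR)² − 4 fR V_g)]/2 = [53.4 − √(53.4² − 4×53.4×11)]/2 = 15.5 m/s
Supergeostrophic (V > V_g = 11 m/s), as expected around a high.

15.5 m s⁻¹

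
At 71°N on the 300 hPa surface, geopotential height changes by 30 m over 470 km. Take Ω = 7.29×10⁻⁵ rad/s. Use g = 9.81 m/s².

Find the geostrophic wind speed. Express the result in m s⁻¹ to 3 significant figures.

Coriolis parameter at 71°N:
f = 2Ω sin φ = 2 × 7.29×10⁻⁵ × sin 71° = 1.38×10⁻⁴ s⁻¹
Height gradient: |∂Z/∂n| = 30 m / 470000 m = 6.38×10⁻⁵
On a pressure surface, geostrophic balance gives V_g = (g/f)|∂Z/∂n|:
V_g = 9.81 × 6.38×10⁻⁵ / 1.38×10⁻⁴ = 4.54 m/s

4.54 m s⁻¹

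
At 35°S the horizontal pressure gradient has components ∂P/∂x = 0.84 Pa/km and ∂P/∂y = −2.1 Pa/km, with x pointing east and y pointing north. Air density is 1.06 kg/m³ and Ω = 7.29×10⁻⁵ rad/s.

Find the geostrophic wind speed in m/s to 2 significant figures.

26 m/s

Coriolis parameter at 35°S:
f = 2Ω sin φ = 2 × 7.29×10⁻⁵ × sin 35° = 8.36×10⁻⁵ s⁻¹
In the Southern Hemisphere f is negative: f = −8.36×10⁻⁵ s⁻¹.
Component geostrophic relations (x east, y north):
u_g = −(1/(fρ)) ∂P/∂y,  v_g = (1/(fρ)) ∂P/∂x
u_g = −(−2.1×10⁻³)/(−8.36×10⁻⁵ × 1.06) = −23.7 m/s;  v_g = (0.84×10⁻³)/(−8.36×10⁻⁵ × 1.06) = −9.48 m/s
|V_g| = √(u_g² + v_g²) = 25.5 m/s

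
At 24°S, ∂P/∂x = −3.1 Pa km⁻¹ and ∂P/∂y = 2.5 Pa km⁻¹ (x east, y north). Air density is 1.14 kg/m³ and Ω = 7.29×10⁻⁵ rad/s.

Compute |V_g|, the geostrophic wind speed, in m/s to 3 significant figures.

Coriolis parameter at 24°S:
f = 2Ω sin φ = 2 × 7.29×10⁻⁵ × sin 24° = 5.93×10⁻⁵ s⁻¹
In the Southern Hemisphere f is negative: f = −5.93×10⁻⁵ s⁻¹.
Component geostrophic relations (x east, y north):
u_g = −(1/(fρ)) ∂P/∂y,  v_g = (1/(fρ)) ∂P/∂x
u_g = −(2.5×10⁻³)/(−5.93×10⁻⁵ × 1.14) = 37.0 m/s;  v_g = (−3.1×10⁻³)/(−5.93×10⁻⁵ × 1.14) = 45.9 m/s
|V_g| = √(u_g² + v_g²) = 58.9 m/s

58.9 m/s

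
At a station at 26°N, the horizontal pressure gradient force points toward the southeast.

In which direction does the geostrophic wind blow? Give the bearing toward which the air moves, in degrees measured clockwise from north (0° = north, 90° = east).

The pressure-gradient force points toward the southeast (bearing 135°).
Geostrophic balance: in the Northern Hemisphere the Coriolis force deflects motion to the right, so the geostrophic wind blows 90° to the right of the pressure-gradient force (low pressure on the left).
Rotating 135° by 90° clockwise gives 225° — the wind blows toward the southwest.

225°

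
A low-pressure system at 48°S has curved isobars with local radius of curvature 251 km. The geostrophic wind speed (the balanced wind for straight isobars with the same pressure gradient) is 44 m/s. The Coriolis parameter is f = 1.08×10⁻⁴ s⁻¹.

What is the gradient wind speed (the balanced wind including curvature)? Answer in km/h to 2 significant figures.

85 km/h

Around a low, centrifugal force acts outward with Coriolis, so pressure-gradient force balances both:
(1/ρ)|∂P/∂n| = fV + V²/R  →  V² + fR·V − fR·V_g = 0
With fR = 1.08×10⁻⁴ × 251×10³ m = 27.1 m/s:
V = [−fR + √((fR)² + 4 fR V_g)]/2 = [−27.1 + √(27.1² + 4×27.1×44)]/2 = 23.5 m/s
Subgeostrophic (V < V_g = 44 m/s), as expected around a low.
Converting: 23.5 m/s × 3.6 = 85 km/h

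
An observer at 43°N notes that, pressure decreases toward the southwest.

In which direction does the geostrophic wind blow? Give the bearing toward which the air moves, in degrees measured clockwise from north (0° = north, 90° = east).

The pressure-gradient force points toward the southwest (bearing 225°).
Geostrophic balance: in the Northern Hemisphere the Coriolis force deflects motion to the right, so the geostrophic wind blows 90° to the right of the pressure-gradient force (low pressure on the left).
Rotating 225° by 90° clockwise gives 315° — the wind blows toward the northwest.

315°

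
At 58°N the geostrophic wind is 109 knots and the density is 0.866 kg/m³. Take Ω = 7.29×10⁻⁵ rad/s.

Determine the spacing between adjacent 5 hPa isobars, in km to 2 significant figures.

Coriolis parameter at 58°N:
f = 2Ω sin φ = 2 × 7.29×10⁻⁵ × sin 58° = 1.24×10⁻⁴ s⁻¹
Wind speed in SI: 109 knots = 56.1 m/s
Geostrophic balance rearranged: |∂P/∂n| = f ρ V_g
|∂P/∂n| = 1.24×10⁻⁴ × 0.866 × 56.1 = 6.00×10⁻³ Pa/m
Isobar spacing: Δn = ΔP/|∂P/∂n| = 500 Pa / 6.00×10⁻³ Pa/m = 83274 m ≈ 83 km

83 km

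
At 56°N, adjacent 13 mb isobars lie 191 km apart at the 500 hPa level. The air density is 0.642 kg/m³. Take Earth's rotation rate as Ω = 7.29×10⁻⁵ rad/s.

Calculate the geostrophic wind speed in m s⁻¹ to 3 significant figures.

87.7 m s⁻¹

Coriolis parameter at 56°N:
f = 2Ω sin φ = 2 × 7.29×10⁻⁵ × sin 56° = 1.21×10⁻⁴ s⁻¹
Pressure gradient: |∂P/∂n| = 1300 Pa / 191000 m = 6.81×10⁻³ Pa/m
Geostrophic balance (pressure-gradient force = Coriolis force):
V_g = (1/(fρ)) |∂P/∂n| = 6.81×10⁻³ / (1.21×10⁻⁴ × 0.642) = 87.7 m/s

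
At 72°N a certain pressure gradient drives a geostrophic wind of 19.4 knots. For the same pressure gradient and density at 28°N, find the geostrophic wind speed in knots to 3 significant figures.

39.3 knots

With the same pressure gradient and density, V_g ∝ 1/f ∝ 1/sin φ.
V₂ = V₁ · sin φ₁ / sin φ₂ = 19.4 × sin 72° / sin 28°
V₂ = 19.4 × 0.9511/0.4695 = 39.3 knots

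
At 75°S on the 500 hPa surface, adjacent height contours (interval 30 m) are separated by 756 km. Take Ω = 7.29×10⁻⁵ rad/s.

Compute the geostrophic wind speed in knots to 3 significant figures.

Coriolis parameter at 75°S:
f = 2Ω sin φ = 2 × 7.29×10⁻⁵ × sin 75° = 1.41×10⁻⁴ s⁻¹
Height gradient: |∂Z/∂n| = 30 m / 756000 m = 3.97×10⁻⁵
On a pressure surface, geostrophic balance gives V_g = (g/f)|∂Z/∂n|:
V_g = 9.81 × 3.97×10⁻⁵ / 1.41×10⁻⁴ = 2.76 m/s
Converting: 2.76 m/s × 1.944 = 5.37 knots

5.37 knots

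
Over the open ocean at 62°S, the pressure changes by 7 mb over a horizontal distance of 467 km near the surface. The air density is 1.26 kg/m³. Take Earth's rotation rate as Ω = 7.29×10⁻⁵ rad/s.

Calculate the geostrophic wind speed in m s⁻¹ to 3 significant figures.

Coriolis parameter at 62°S:
f = 2Ω sin φ = 2 × 7.29×10⁻⁵ × sin 62° = 1.29×10⁻⁴ s⁻¹
Pressure gradient: |∂P/∂n| = 700 Pa / 467000 m = 1.50×10⁻³ Pa/m
Geostrophic balance (pressure-gradient force = Coriolis force):
V_g = (1/(fρ)) |∂P/∂n| = 1.50×10⁻³ / (1.29×10⁻⁴ × 1.26) = 9.24 m/s

9.24 m s⁻¹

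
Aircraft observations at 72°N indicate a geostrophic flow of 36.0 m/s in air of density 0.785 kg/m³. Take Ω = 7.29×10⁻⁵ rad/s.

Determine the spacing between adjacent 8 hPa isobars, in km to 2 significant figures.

200 km

Coriolis parameter at 72°N:
f = 2Ω sin φ = 2 × 7.29×10⁻⁵ × sin 72° = 1.39×10⁻⁴ s⁻¹
Geostrophic balance rearranged: |∂P/∂n| = f ρ V_g
|∂P/∂n| = 1.39×10⁻⁴ × 0.785 × 36.0 = 3.92×10⁻³ Pa/m
Isobar spacing: Δn = ΔP/|∂P/∂n| = 800 Pa / 3.92×10⁻³ Pa/m = 204152 m ≈ 200 km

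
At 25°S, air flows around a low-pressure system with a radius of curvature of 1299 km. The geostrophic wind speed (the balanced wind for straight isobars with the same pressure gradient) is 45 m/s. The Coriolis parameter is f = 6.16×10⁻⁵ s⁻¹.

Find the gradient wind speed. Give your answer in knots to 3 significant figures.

Around a low, centrifugal force acts outward with Coriolis, so pressure-gradient force balances both:
(1/ρ)|∂P/∂n| = fV + V²/R  →  V² + fR·V − fR·V_g = 0
With fR = 6.16×10⁻⁵ × 1299×10³ m = 80.0 m/s:
V = [−fR + √((fR)² + 4 fR V_g)]/2 = [−80.0 + √(80.0² + 4×80.0×45)]/2 = 32.1 m/s
Subgeostrophic (V < V_g = 45 m/s), as expected around a low.
Converting: 32.1 m/s × 1.944 = 62.4 knots

62.4 knots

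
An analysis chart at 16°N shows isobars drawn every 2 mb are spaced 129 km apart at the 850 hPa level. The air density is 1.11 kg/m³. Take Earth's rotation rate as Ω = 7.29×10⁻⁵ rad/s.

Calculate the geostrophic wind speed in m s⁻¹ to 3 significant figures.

Coriolis parameter at 16°N:
f = 2Ω sin φ = 2 × 7.29×10⁻⁵ × sin 16° = 4.02×10⁻⁵ s⁻¹
Pressure gradient: |∂P/∂n| = 200 Pa / 129000 m = 1.55×10⁻³ Pa/m
Geostrophic balance (pressure-gradient force = Coriolis force):
V_g = (1/(fρ)) |∂P/∂n| = 1.55×10⁻³ / (4.02×10⁻⁵ × 1.11) = 34.8 m/s

34.8 m s⁻¹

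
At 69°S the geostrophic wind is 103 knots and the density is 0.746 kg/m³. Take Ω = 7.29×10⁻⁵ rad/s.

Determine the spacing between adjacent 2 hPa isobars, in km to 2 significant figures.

37 km

Coriolis parameter at 69°S:
f = 2Ω sin φ = 2 × 7.29×10⁻⁵ × sin 69° = 1.36×10⁻⁴ s⁻¹
Wind speed in SI: 103 knots = 53.0 m/s
Geostrophic balance rearranged: |∂P/∂n| = f ρ V_g
|∂P/∂n| = 1.36×10⁻⁴ × 0.746 × 53.0 = 5.38×10⁻³ Pa/m
Isobar spacing: Δn = ΔP/|∂P/∂n| = 200 Pa / 5.38×10⁻³ Pa/m = 37171 m ≈ 37 km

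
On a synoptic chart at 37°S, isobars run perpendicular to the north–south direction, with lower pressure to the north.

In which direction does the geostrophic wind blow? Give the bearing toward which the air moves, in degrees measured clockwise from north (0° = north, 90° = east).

270°

The pressure-gradient force points toward the north (bearing 000°).
Geostrophic balance: in the Southern Hemisphere the Coriolis force deflects motion to the left, so the geostrophic wind blows 90° to the left of the pressure-gradient force (low pressure on the right).
Rotating 000° by 90° counterclockwise gives 270° — the wind blows toward the west.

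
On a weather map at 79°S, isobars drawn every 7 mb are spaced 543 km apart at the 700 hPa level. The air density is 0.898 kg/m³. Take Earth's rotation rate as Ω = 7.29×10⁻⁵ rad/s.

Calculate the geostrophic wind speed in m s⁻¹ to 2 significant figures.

10 m s⁻¹

Coriolis parameter at 79°S:
f = 2Ω sin φ = 2 × 7.29×10⁻⁵ × sin 79° = 1.43×10⁻⁴ s⁻¹
Pressure gradient: |∂P/∂n| = 700 Pa / 543000 m = 1.29×10⁻³ Pa/m
Geostrophic balance (pressure-gradient force = Coriolis force):
V_g = (1/(fρ)) |∂P/∂n| = 1.29×10⁻³ / (1.43×10⁻⁴ × 0.898) = 10.0 m/s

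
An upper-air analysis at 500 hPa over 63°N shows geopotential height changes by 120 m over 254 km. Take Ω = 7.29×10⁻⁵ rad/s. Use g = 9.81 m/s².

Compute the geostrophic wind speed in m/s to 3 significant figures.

Coriolis parameter at 63°N:
f = 2Ω sin φ = 2 × 7.29×10⁻⁵ × sin 63° = 1.30×10⁻⁴ s⁻¹
Height gradient: |∂Z/∂n| = 120 m / 254000 m = 4.72×10⁻⁴
On a pressure surface, geostrophic balance gives V_g = (g/f)|∂Z/∂n|:
V_g = 9.81 × 4.72×10⁻⁴ / 1.30×10⁻⁴ = 35.7 m/s

35.7 m/s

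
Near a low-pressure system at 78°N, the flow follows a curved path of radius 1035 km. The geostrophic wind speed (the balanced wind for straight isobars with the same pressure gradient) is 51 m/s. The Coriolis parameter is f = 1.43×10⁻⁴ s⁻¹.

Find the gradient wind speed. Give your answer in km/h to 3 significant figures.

Around a low, centrifugal force acts outward with Coriolis, so pressure-gradient force balances both:
(1/ρ)|∂P/∂n| = fV + V²/R  →  V² + fR·V − fR·V_g = 0
With fR = 1.43×10⁻⁴ × 1035×10³ m = 148 m/s:
V = [−fR + √((fR)² + 4 fR V_g)]/2 = [−148 + √(148² + 4×148×51)]/2 = 40.1 m/s
Subgeostrophic (V < V_g = 51 m/s), as expected around a low.
Converting: 40.1 m/s × 3.6 = 144 km/h

144 km/h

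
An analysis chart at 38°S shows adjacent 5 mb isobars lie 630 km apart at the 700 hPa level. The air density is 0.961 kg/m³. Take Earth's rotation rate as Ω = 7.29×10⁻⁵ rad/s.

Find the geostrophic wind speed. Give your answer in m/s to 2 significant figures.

9.2 m/s

Coriolis parameter at 38°S:
f = 2Ω sin φ = 2 × 7.29×10⁻⁵ × sin 38° = 8.98×10⁻⁵ s⁻¹
Pressure gradient: |∂P/∂n| = 500 Pa / 630000 m = 7.94×10⁻⁴ Pa/m
Geostrophic balance (pressure-gradient force = Coriolis force):
V_g = (1/(fρ)) |∂P/∂n| = 7.94×10⁻⁴ / (8.98×10⁻⁵ × 0.961) = 9.20 m/s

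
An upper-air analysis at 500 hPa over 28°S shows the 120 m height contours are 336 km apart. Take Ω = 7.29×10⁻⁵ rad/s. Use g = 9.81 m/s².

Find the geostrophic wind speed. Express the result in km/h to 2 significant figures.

Coriolis parameter at 28°S:
f = 2Ω sin φ = 2 × 7.29×10⁻⁵ × sin 28° = 6.84×10⁻⁵ s⁻¹
Height gradient: |∂Z/∂n| = 120 m / 336000 m = 3.57×10⁻⁴
On a pressure surface, geostrophic balance gives V_g = (g/f)|∂Z/∂n|:
V_g = 9.81 × 3.57×10⁻⁴ / 6.84×10⁻⁵ = 51.2 m/s
Converting: 51.2 m/s × 3.6 = 180 km/h

180 km/h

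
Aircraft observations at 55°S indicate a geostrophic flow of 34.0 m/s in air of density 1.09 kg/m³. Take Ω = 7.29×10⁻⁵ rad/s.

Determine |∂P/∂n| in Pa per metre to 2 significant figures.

Coriolis parameter at 55°S:
f = 2Ω sin φ = 2 × 7.29×10⁻⁵ × sin 55° = 1.19×10⁻⁴ s⁻¹
Geostrophic balance rearranged: |∂P/∂n| = f ρ V_g
|∂P/∂n| = 1.19×10⁻⁴ × 1.09 × 34.0 = 4.43×10⁻³ Pa/m

4.4×10⁻³ Pa/m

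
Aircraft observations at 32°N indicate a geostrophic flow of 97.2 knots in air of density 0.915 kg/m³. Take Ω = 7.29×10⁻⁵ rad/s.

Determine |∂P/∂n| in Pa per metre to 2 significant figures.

Coriolis parameter at 32°N:
f = 2Ω sin φ = 2 × 7.29×10⁻⁵ × sin 32° = 7.73×10⁻⁵ s⁻¹
Wind speed in SI: 97.2 knots = 50.0 m/s
Geostrophic balance rearranged: |∂P/∂n| = f ρ V_g
|∂P/∂n| = 7.73×10⁻⁵ × 0.915 × 50.0 = 3.54×10⁻³ Pa/m

3.5×10⁻³ Pa/m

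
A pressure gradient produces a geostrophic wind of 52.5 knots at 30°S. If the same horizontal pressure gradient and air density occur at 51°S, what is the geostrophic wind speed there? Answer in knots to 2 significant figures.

With the same pressure gradient and density, V_g ∝ 1/f ∝ 1/sin φ.
V₂ = V₁ · sin φ₁ / sin φ₂ = 52.5 × sin 30° / sin 51°
V₂ = 52.5 × 0.5000/0.7771 = 34 knots

34 knots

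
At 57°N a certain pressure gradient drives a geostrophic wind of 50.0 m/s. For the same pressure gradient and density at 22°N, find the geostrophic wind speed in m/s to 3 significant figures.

With the same pressure gradient and density, V_g ∝ 1/f ∝ 1/sin φ.
V₂ = V₁ · sin φ₁ / sin φ₂ = 50.0 × sin 57° / sin 22°
V₂ = 50.0 × 0.8387/0.3746 = 112 m/s

112 m/s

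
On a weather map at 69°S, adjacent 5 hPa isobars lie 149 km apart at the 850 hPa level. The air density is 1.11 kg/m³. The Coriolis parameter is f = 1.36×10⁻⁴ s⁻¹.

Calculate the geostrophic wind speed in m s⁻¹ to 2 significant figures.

Pressure gradient: |∂P/∂n| = 500 Pa / 149000 m = 3.36×10⁻³ Pa/m
Geostrophic balance (pressure-gradient force = Coriolis force):
V_g = (1/(fρ)) |∂P/∂n| = 3.36×10⁻³ / (1.36×10⁻⁴ × 1.11) = 22.2 m/s

22 m s⁻¹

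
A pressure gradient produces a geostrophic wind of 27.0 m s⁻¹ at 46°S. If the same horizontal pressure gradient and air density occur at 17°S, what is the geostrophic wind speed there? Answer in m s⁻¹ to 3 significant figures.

66.4 m s⁻¹

With the same pressure gradient and density, V_g ∝ 1/f ∝ 1/sin φ.
V₂ = V₁ · sin φ₁ / sin φ₂ = 27.0 × sin 46° / sin 17°
V₂ = 27.0 × 0.7193/0.2924 = 66.4 m s⁻¹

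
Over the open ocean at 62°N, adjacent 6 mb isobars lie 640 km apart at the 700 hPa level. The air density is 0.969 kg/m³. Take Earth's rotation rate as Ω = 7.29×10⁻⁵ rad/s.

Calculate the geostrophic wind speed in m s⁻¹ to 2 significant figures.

7.5 m s⁻¹

Coriolis parameter at 62°N:
f = 2Ω sin φ = 2 × 7.29×10⁻⁵ × sin 62° = 1.29×10⁻⁴ s⁻¹
Pressure gradient: |∂P/∂n| = 600 Pa / 640000 m = 9.38×10⁻⁴ Pa/m
Geostrophic balance (pressure-gradient force = Coriolis force):
V_g = (1/(fρ)) |∂P/∂n| = 9.38×10⁻⁴ / (1.29×10⁻⁴ × 0.969) = 7.52 m/s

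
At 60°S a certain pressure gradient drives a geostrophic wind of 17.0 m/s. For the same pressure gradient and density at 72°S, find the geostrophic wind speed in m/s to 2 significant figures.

With the same pressure gradient and density, V_g ∝ 1/f ∝ 1/sin φ.
V₂ = V₁ · sin φ₁ / sin φ₂ = 17.0 × sin 60° / sin 72°
V₂ = 17.0 × 0.8660/0.9511 = 15 m/s

15 m/s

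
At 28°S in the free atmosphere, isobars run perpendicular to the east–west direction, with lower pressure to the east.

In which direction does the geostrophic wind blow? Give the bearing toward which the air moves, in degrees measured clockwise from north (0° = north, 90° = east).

000°

The pressure-gradient force points toward the east (bearing 090°).
Geostrophic balance: in the Southern Hemisphere the Coriolis force deflects motion to the left, so the geostrophic wind blows 90° to the left of the pressure-gradient force (low pressure on the right).
Rotating 090° by 90° counterclockwise gives 000° — the wind blows toward the north.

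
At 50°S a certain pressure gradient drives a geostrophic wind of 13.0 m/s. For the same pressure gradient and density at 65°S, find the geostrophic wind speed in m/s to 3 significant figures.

11.0 m/s

With the same pressure gradient and density, V_g ∝ 1/f ∝ 1/sin φ.
V₂ = V₁ · sin φ₁ / sin φ₂ = 13.0 × sin 50° / sin 65°
V₂ = 13.0 × 0.7660/0.9063 = 11.0 m/s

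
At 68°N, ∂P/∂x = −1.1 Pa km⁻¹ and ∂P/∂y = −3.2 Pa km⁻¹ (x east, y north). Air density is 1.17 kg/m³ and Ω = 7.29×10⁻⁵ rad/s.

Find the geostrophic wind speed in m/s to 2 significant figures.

21 m/s

Coriolis parameter at 68°N:
f = 2Ω sin φ = 2 × 7.29×10⁻⁵ × sin 68° = 1.35×10⁻⁴ s⁻¹
Component geostrophic relations (x east, y north):
u_g = −(1/(fρ)) ∂P/∂y,  v_g = (1/(fρ)) ∂P/∂x
u_g = −(−3.2×10⁻³)/(1.35×10⁻⁴ × 1.17) = 20.2 m/s;  v_g = (−1.1×10⁻³)/(1.35×10⁻⁴ × 1.17) = −6.95 m/s
|V_g| = √(u_g² + v_g²) = 21.4 m/s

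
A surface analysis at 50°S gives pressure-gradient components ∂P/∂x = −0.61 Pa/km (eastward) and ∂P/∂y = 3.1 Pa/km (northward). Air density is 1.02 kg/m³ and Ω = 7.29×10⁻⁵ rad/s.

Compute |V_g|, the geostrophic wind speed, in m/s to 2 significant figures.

Coriolis parameter at 50°S:
f = 2Ω sin φ = 2 × 7.29×10⁻⁵ × sin 50° = 1.12×10⁻⁴ s⁻¹
In the Southern Hemisphere f is negative: f = −1.12×10⁻⁴ s⁻¹.
Component geostrophic relations (x east, y north):
u_g = −(1/(fρ)) ∂P/∂y,  v_g = (1/(fρ)) ∂P/∂x
u_g = −(3.1×10⁻³)/(−1.12×10⁻⁴ × 1.02) = 27.2 m/s;  v_g = (−0.61×10⁻³)/(−1.12×10⁻⁴ × 1.02) = 5.35 m/s
|V_g| = √(u_g² + v_g²) = 27.7 m/s

28 m/s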